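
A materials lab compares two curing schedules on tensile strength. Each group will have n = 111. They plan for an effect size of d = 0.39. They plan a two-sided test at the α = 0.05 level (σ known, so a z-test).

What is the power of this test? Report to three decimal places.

Noncentrality parameter: δ = d·√(n/2) = 0.39 × √(111/2) = 2.9054
Two-sided α = 0.05 → critical value z_{0.025} = 1.960.
Power = Φ(δ − 1.960) + Φ(−δ − 1.960) = Φ(0.945) + Φ(-4.865) = 0.8278 + 0.0000 = 0.8278.

Power ≈ 0.828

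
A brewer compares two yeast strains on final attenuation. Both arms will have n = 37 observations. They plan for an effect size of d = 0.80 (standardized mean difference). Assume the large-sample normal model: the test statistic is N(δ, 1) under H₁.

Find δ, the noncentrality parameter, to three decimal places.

δ = d·√(n/2) = 0.80 × √(37/2) = 3.4409

δ ≈ 3.441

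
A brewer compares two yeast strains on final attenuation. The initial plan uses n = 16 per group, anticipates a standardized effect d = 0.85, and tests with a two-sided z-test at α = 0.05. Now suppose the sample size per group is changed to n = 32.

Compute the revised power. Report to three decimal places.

Power ≈ 0.925

With n = 32 per group: δ = d·√(n/2) = 0.85 × √(32/2) = 3.4000. Critical value z_{0.025} = 1.960.
Revised power = Φ(δ − 1.960) + Φ(−δ − 1.960) = Φ(1.440) + Φ(-5.360) = 0.9251 + 0.0000 = 0.9251.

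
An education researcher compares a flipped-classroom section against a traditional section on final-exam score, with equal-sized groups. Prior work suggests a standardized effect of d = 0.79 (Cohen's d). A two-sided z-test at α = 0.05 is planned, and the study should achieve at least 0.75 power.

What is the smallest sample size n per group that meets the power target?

n = 23 per group

Set Φ(δ − 1.960) = 0.75; then δ − 1.960 = Φ⁻¹(0.75) = 0.674, giving δ = 2.634.
(The Φ(−δ − z_{α/2}) term is vanishingly small for δ > 0 and is dropped in the standard sample-size formula.)
δ = d·√(n/2) ⇒ n = 2(δ/d)² = 2 × (2.634 / 0.79)² = 22.24.
Round up to the next whole unit.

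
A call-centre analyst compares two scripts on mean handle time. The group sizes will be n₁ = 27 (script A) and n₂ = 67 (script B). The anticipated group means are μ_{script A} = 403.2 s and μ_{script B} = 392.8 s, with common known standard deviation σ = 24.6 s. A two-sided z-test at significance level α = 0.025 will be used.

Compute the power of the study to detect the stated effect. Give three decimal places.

Power ≈ 0.349

Standardized effect: d = |μ_{script A} − μ_{script B}| / σ = |403.2 − 392.8| / 24.6 = 0.4228
Noncentrality parameter: δ = d / √(1/n₁ + 1/n₂) = 0.4228 / √(1/27 + 1/67) = 1.8546
Critical value for a two-sided test at α = 0.025: z_{α/2} = 2.241.
Power = Φ(δ − 2.241) + Φ(−δ − 2.241) = Φ(-0.387) + Φ(-4.096) = 0.3495 + 0.0000 = 0.3495.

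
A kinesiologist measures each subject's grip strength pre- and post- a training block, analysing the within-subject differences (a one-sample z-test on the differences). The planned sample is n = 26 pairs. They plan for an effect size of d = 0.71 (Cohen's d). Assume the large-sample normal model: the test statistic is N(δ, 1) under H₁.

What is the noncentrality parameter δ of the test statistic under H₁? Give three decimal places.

The noncentrality parameter scales effect size by the design's sample-size factor: δ = d·√n = 0.71 × √26 = 3.6203

δ ≈ 3.620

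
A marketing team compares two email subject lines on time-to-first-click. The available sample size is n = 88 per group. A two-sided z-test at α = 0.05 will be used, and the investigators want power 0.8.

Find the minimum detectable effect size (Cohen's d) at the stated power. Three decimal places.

d ≈ 0.422

Required noncentrality: δ = z_{0.025} + z_{0.20} = 1.960 + 0.842 = 2.802.
(Lower-tail contribution to power is negligible for δ > 0.)
δ = d·√(n/2) ⇒ d = δ/√(n/2) = 2.802/√(88/2) = 0.4224.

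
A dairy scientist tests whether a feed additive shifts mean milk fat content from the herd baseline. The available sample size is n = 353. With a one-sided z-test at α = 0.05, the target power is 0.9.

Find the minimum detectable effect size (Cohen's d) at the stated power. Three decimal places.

d ≈ 0.156

Need Φ(δ − 1.645) = 0.9, so δ = 1.645 + 1.282 = 2.926.
δ = d·√n ⇒ d = δ/√n = 2.926/√353 = 0.1558.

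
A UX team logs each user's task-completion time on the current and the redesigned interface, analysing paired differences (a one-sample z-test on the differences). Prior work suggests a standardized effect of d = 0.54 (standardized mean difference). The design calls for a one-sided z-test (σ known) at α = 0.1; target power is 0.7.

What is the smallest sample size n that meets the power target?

Set Φ(δ − 1.282) = 0.7; then δ − 1.282 = Φ⁻¹(0.7) = 0.524, giving δ = 1.806.
δ = d·√n ⇒ n = (δ/d)² = (1.806 / 0.54)² = 11.18.
Round up to the next whole unit.

n = 12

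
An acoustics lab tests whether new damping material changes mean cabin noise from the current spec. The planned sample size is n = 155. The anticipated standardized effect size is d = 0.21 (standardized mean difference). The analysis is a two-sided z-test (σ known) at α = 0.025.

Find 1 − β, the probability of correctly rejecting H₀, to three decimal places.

Noncentrality parameter: δ = d·√n = 0.21 × √155 = 2.6145
Critical value for a two-sided test at α = 0.025: z_{α/2} = 2.241.
Power = Φ(δ − 2.241) + Φ(−δ − 2.241) = Φ(0.373) + Φ(-4.856) = 0.6455 + 0.0000 = 0.6455.

Power ≈ 0.645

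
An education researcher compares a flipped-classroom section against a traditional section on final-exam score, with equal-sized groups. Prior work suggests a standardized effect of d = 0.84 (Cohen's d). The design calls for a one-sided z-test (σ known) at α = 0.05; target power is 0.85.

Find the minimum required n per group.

Set Φ(δ − 1.645) = 0.85; then δ − 1.645 = Φ⁻¹(0.85) = 1.036, giving δ = 2.681.
δ = d·√(n/2) ⇒ n = 2(δ/d)² = 2 × (2.681 / 0.84)² = 20.38.
Rounding up, n = 21 per group.

n = 21 per group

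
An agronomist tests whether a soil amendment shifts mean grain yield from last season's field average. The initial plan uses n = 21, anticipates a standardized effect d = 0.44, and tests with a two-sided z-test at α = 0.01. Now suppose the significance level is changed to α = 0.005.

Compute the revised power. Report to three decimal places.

Power ≈ 0.215

δ = d·√n = 0.44 × √21 = 2.0163 (unchanged). New critical value: z_{0.0025} = 2.807.
Revised power = Φ(δ − 2.807) + Φ(−δ − 2.807) = Φ(-0.791) + Φ(-4.823) = 0.2146 + 0.0000 = 0.2146.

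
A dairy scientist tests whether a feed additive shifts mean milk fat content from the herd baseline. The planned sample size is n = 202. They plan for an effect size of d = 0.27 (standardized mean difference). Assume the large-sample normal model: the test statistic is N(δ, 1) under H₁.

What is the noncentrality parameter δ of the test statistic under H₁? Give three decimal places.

δ ≈ 3.837

The noncentrality parameter scales effect size by the design's sample-size factor: δ = d·√n = 0.27 × √202 = 3.8374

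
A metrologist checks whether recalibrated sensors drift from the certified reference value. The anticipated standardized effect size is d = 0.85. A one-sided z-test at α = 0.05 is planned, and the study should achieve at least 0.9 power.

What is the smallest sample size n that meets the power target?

Set Φ(δ − 1.645) = 0.9; then δ − 1.645 = Φ⁻¹(0.9) = 1.282, giving δ = 2.926.
δ = d·√n ⇒ n = (δ/d)² = (2.926 / 0.85)² = 11.85.
Round up to the next whole unit.

n = 12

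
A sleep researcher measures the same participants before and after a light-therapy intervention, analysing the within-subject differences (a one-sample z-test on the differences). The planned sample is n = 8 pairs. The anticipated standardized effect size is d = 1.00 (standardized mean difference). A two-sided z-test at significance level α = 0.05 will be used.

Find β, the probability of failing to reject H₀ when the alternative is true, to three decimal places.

β ≈ 0.193

Noncentrality parameter: δ = d·√n = 1.00 × √8 = 2.8284
Two-sided α = 0.05 → critical value z_{0.025} = 1.960.
Power = Φ(δ − 1.960) + Φ(−δ − 1.960) = Φ(0.868) + Φ(-4.788) = 0.8074 + 0.0000 = 0.8074.
Type II error: β = 1 − power = 1 − 0.8074 = 0.1926.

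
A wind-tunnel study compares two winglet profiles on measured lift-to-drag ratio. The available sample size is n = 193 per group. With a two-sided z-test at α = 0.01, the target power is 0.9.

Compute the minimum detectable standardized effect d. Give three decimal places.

d ≈ 0.393

Need Φ(δ − 2.576) = 0.9, so δ = 2.576 + 1.282 = 3.857.
(Lower-tail contribution to power is negligible for δ > 0.)
δ = d·√(n/2) ⇒ d = δ/√(n/2) = 3.857/√(193/2) = 0.3927.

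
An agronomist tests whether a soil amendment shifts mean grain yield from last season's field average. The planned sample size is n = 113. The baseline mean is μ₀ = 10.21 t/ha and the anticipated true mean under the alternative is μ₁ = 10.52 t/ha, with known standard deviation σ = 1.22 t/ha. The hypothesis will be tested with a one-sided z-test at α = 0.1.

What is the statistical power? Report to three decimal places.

Power ≈ 0.922

Standardized effect: d = |μ₁ − μ₀| / σ = |10.52 − 10.21| / 1.22 = 0.2541
Noncentrality parameter: δ = d·√n = 0.2541 × √113 = 2.7011
One-sided α = 0.1 → critical value z_{0.1} = 1.282.
Power = Φ(δ − 1.282) = Φ(1.420) = 0.9221.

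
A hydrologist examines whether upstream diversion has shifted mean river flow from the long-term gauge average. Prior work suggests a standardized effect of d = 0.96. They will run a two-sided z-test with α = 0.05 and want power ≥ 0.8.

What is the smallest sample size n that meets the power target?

n = 9

Set Φ(δ − 1.960) = 0.8; then δ − 1.960 = Φ⁻¹(0.8) = 0.842, giving δ = 2.802.
(For δ > 0 the lower-tail rejection region contributes negligibly to power, so the one-term inversion is standard.)
δ = d·√n ⇒ n = (δ/d)² = (2.802 / 0.96)² = 8.52.
Rounding up, n = 9.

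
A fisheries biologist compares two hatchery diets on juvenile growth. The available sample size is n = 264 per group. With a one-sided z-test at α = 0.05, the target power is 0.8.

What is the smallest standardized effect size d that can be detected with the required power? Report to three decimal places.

d ≈ 0.216

Need Φ(δ − 1.645) = 0.8, so δ = 1.645 + 0.842 = 2.486.
δ = d·√(n/2) ⇒ d = δ/√(n/2) = 2.486/√(264/2) = 0.2164.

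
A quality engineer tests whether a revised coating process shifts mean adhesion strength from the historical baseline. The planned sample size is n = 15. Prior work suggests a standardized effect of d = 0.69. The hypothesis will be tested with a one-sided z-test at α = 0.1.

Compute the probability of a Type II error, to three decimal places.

β ≈ 0.082

Noncentrality parameter: δ = d·√n = 0.69 × √15 = 2.6724
Critical value for a one-sided test at α = 0.1: z_α = 1.282.
Power = P(Z > 1.282 − δ) = Φ(1.391) = 0.9179.
Type II error: β = 1 − power = 1 − 0.9179 = 0.0821.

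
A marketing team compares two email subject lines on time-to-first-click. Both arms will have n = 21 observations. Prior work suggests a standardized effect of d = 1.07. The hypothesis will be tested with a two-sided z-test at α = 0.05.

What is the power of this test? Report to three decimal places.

Power ≈ 0.934

Noncentrality parameter: δ = d·√(n/2) = 1.07 × √(21/2) = 3.4672
Critical value for a two-sided test at α = 0.05: z_{α/2} = 1.960.
Power = Φ(δ − 1.960) + Φ(−δ − 1.960) = Φ(1.507) + Φ(-5.427) = 0.9341 + 0.0000 = 0.9341.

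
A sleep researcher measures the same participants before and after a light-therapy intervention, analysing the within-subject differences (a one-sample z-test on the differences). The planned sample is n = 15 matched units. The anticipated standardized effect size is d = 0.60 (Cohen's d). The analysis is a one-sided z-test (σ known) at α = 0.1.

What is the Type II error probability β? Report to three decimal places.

β ≈ 0.149

Noncentrality parameter: δ = d·√n = 0.60 × √15 = 2.3238
One-sided α = 0.1 → critical value z_{0.1} = 1.282.
Power = P(Z > 1.282 − δ) = Φ(1.042) = 0.8513.
Type II error: β = 1 − power = 1 − 0.8513 = 0.1487.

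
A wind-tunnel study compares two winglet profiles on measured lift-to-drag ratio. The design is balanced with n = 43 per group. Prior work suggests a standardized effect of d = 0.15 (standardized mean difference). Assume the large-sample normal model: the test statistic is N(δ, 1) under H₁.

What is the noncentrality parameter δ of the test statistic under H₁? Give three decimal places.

δ = d·√(n/2) = 0.15 × √(43/2) = 0.6955

δ ≈ 0.696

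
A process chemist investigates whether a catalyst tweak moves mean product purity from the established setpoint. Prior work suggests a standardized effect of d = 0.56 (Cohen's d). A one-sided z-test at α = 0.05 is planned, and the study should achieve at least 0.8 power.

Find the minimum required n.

For power 0.8 need Φ(δ − z_{0.05}) = 0.8, so δ = z_{0.05} + z_{0.20} = 1.645 + 0.842 = 2.486.
δ = d·√n ⇒ n = (δ/d)² = (2.486 / 0.56)² = 19.71.
Round up to the next whole unit.

n = 20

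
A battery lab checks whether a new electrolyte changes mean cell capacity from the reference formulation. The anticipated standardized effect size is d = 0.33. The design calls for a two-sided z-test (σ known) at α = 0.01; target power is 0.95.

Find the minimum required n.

n = 164

Set Φ(δ − 2.576) = 0.95; then δ − 2.576 = Φ⁻¹(0.95) = 1.645, giving δ = 4.221.
(Ignoring the negligible lower-tail rejection probability gives the usual closed-form inversion.)
δ = d·√n ⇒ n = (δ/d)² = (4.221 / 0.33)² = 163.58.
Round up to the next whole unit.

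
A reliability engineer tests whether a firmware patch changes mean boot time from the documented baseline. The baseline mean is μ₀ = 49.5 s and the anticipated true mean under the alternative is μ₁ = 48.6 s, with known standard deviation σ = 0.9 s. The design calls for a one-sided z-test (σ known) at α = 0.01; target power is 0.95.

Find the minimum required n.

n = 16

Standardized effect: d = |μ₁ − μ₀| / σ = |48.6 − 49.5| / 0.9 = 1.0000
For power 0.95 need Φ(δ − z_{0.01}) = 0.95, so δ = z_{0.01} + z_{0.05} = 2.326 + 1.645 = 3.971.
δ = d·√n ⇒ n = (δ/d)² = (3.971 / 1.0000)² = 15.77.
Round up to the next whole unit.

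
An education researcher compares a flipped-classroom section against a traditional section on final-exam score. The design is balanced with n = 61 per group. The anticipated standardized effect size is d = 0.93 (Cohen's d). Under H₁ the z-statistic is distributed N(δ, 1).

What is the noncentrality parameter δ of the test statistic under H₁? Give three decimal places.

δ ≈ 5.136

δ = d·√(n/2) = 0.93 × √(61/2) = 5.1361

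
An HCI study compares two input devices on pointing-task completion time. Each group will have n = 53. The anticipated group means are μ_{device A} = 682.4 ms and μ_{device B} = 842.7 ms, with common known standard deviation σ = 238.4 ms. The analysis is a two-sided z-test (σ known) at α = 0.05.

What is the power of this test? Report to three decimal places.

Standardized effect: d = |μ_{device A} − μ_{device B}| / σ = |682.4 − 842.7| / 238.4 = 0.6724
Noncentrality parameter: λ = d·√(n/2) = 0.6724 × √(53/2) = 3.4614
Two-sided α = 0.05 → critical value z_{0.025} = 1.960.
Power = Φ(λ − 1.960) + Φ(−λ − 1.960) = Φ(1.501) + Φ(-5.421) = 0.9334 + 0.0000 = 0.9334.

Power ≈ 0.933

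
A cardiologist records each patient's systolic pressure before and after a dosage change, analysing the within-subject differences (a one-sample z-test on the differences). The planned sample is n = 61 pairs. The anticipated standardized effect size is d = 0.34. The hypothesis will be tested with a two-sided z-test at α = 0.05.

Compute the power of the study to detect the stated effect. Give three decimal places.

Noncentrality parameter: δ = d·√n = 0.34 × √61 = 2.6555
Two-sided α = 0.05 → critical value z_{0.025} = 1.960.
Power = Φ(δ − 1.960) + Φ(−δ − 1.960) = Φ(0.696) + Φ(-4.615) = 0.7566 + 0.0000 = 0.7566.

Power ≈ 0.757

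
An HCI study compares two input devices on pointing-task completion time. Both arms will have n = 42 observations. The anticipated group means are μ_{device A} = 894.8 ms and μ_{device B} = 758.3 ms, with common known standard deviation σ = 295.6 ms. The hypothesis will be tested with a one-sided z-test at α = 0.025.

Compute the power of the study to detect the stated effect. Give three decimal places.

Standardized effect: d = |μ_{device A} − μ_{device B}| / σ = |894.8 − 758.3| / 295.6 = 0.4618
Noncentrality parameter: δ = d·√(n/2) = 0.4618 × √(42/2) = 2.1161
Critical value for a one-sided test at α = 0.025: z_α = 1.960.
Power = P(Z > 1.960 − δ) = Φ(0.156) = 0.5620.

Power ≈ 0.562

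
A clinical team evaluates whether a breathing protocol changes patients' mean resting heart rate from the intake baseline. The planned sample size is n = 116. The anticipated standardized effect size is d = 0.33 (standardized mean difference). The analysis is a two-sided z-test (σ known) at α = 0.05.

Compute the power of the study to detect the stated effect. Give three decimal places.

Noncentrality parameter: δ = d·√n = 0.33 × √116 = 3.5542
Two-sided α = 0.05 → critical value z_{0.025} = 1.960.
Power = Φ(δ − 1.960) + Φ(−δ − 1.960) = Φ(1.594) + Φ(-5.514) = 0.9446 + 0.0000 = 0.9446.

Power ≈ 0.945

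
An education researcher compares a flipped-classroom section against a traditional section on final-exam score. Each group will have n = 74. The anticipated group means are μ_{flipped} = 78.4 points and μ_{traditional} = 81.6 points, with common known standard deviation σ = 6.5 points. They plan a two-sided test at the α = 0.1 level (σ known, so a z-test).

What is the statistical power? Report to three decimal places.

Standardized effect: d = |μ_{flipped} − μ_{traditional}| / σ = |78.4 − 81.6| / 6.5 = 0.4923
Noncentrality parameter: δ = d·√(n/2) = 0.4923 × √(74/2) = 2.9946
Two-sided α = 0.1 → critical value z_{0.05} = 1.645.
Power = Φ(δ − 1.645) + Φ(−δ − 1.645) = Φ(1.350) + Φ(-4.639) = 0.9114 + 0.0000 = 0.9115.

Power ≈ 0.911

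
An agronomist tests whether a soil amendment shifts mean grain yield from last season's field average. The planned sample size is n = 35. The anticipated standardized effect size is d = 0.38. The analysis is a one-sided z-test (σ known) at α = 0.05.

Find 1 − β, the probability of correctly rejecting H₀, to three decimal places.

Noncentrality parameter: δ = d·√n = 0.38 × √35 = 2.2481
One-sided α = 0.05 → critical value z_{0.05} = 1.645.
Power = Φ(δ − 1.645) = Φ(0.603) = 0.7268.

Power ≈ 0.727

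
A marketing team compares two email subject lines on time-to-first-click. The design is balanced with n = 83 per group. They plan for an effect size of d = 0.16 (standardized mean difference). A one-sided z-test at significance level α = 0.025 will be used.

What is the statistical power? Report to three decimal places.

Power ≈ 0.176

Noncentrality parameter: δ = d·√(n/2) = 0.16 × √(83/2) = 1.0307
One-sided α = 0.025 → critical value z_{0.025} = 1.960.
Power = Φ(δ − 1.960) = Φ(-0.929) = 0.1764.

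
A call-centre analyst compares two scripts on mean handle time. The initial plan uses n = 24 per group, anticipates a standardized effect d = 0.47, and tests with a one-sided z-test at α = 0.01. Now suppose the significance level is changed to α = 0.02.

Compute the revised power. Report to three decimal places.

Power ≈ 0.335

δ = d·√(n/2) = 0.47 × √(24/2) = 1.6281 (unchanged). New critical value: z_{0.02} = 2.054.
Revised power = P(Z > 2.054 − δ) = Φ(-0.426) = 0.3352.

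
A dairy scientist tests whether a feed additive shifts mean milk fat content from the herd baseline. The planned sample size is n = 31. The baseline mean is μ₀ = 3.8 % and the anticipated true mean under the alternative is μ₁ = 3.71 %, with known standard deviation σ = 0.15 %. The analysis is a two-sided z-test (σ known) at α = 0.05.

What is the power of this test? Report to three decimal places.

Standardized effect: d = |μ₁ − μ₀| / σ = |3.71 − 3.8| / 0.15 = 0.6000
Noncentrality parameter: δ = d·√n = 0.6000 × √31 = 3.3407
Critical value for a two-sided test at α = 0.05: z_{α/2} = 1.960.
Power = Φ(δ − 1.960) + Φ(−δ − 1.960) = Φ(1.381) + Φ(-5.301) = 0.9163 + 0.0000 = 0.9163.

Power ≈ 0.916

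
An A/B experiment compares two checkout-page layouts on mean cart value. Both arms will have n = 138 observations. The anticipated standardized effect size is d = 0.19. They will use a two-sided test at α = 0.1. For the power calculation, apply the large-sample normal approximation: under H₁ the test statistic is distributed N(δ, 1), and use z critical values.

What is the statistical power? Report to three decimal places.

Power ≈ 0.474

Noncentrality parameter: δ = d·√(n/2) = 0.19 × √(138/2) = 1.5783
Two-sided α = 0.1 → critical value z_{0.05} = 1.645.
Power = Φ(δ − 1.645) + Φ(−δ − 1.645) = Φ(-0.067) + Φ(-3.223) = 0.4735 + 0.0006 = 0.4741.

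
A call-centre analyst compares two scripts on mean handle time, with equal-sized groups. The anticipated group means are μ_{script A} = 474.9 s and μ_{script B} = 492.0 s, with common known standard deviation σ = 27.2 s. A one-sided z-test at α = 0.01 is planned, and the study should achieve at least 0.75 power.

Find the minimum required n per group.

n = 46 per group

Standardized effect: d = |μ_{script A} − μ_{script B}| / σ = |474.9 − 492.0| / 27.2 = 0.6287
Set Φ(δ − 2.326) = 0.75; then δ − 2.326 = Φ⁻¹(0.75) = 0.674, giving δ = 3.001.
δ = d·√(n/2) ⇒ n = 2(δ/d)² = 2 × (3.001 / 0.6287)² = 45.57.
Round up to the next whole unit.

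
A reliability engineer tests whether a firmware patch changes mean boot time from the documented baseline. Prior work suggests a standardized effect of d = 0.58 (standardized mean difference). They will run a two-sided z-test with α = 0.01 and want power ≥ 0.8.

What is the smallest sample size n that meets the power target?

For power 0.8 need Φ(δ − z_{0.005}) = 0.8, so δ = z_{0.005} + z_{0.20} = 2.576 + 0.842 = 3.417.
(Ignoring the negligible lower-tail rejection probability gives the usual closed-form inversion.)
δ = d·√n ⇒ n = (δ/d)² = (3.417 / 0.58)² = 34.72.
Round up to the next whole unit.

n = 35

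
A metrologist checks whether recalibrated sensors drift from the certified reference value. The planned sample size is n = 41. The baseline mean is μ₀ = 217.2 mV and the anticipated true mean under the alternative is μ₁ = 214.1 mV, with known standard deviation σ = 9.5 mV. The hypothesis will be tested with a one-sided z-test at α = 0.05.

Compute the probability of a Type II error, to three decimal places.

β ≈ 0.328

Standardized effect: d = |μ₁ − μ₀| / σ = |214.1 − 217.2| / 9.5 = 0.3263
Noncentrality parameter: δ = d·√n = 0.3263 × √41 = 2.0894
One-sided α = 0.05 → critical value z_{0.05} = 1.645.
Power = Φ(δ − 1.645) = Φ(0.445) = 0.6717.
Type II error: β = 1 − power = 1 − 0.6717 = 0.3283.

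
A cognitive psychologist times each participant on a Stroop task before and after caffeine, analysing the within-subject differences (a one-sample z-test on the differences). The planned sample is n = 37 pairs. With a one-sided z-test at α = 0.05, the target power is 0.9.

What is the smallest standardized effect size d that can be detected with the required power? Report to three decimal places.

Required noncentrality: δ = z_{0.05} + z_{0.10} = 1.645 + 1.282 = 2.926.
δ = d·√n ⇒ d = δ/√n = 2.926/√37 = 0.4811.

d ≈ 0.481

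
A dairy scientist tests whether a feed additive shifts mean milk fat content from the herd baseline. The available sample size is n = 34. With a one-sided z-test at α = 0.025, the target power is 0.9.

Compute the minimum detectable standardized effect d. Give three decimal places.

Need Φ(δ − 1.960) = 0.9, so δ = 1.960 + 1.282 = 3.242.
δ = d·√n ⇒ d = δ/√n = 3.242/√34 = 0.5559.

d ≈ 0.556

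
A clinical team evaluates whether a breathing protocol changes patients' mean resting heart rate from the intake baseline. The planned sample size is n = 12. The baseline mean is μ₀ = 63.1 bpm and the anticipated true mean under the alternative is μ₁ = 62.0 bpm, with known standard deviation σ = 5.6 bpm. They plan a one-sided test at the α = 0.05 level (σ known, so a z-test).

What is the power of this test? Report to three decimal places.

Standardized effect: d = |μ₁ − μ₀| / σ = |62.0 − 63.1| / 5.6 = 0.1964
Noncentrality parameter: δ = d·√n = 0.1964 × √12 = 0.6804
One-sided α = 0.05 → critical value z_{0.05} = 1.645.
Power = P(Z > 1.645 − δ) = Φ(-0.964) = 0.1674.

Power ≈ 0.167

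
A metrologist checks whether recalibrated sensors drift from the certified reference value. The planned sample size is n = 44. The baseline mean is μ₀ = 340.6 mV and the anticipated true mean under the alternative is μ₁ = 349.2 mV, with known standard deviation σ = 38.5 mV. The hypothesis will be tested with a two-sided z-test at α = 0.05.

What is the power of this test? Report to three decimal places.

Standardized effect: d = |μ₁ − μ₀| / σ = |349.2 − 340.6| / 38.5 = 0.2234
Noncentrality parameter: δ = d·√n = 0.2234 × √44 = 1.4817
Two-sided α = 0.05 → critical value z_{0.025} = 1.960.
Power = Φ(δ − 1.960) + Φ(−δ − 1.960) = Φ(-0.478) + Φ(-3.442) = 0.3162 + 0.0003 = 0.3165.

Power ≈ 0.317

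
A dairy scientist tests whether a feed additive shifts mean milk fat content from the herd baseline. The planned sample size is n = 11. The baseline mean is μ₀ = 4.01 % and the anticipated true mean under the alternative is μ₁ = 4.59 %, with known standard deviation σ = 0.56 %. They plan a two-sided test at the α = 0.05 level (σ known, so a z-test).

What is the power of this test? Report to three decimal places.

Standardized effect: d = |μ₁ − μ₀| / σ = |4.59 − 4.01| / 0.56 = 1.0357
Noncentrality parameter: λ = d·√n = 1.0357 × √11 = 3.4351
Two-sided α = 0.05 → critical value z_{0.025} = 1.960.
Power = Φ(λ − 1.960) + Φ(−λ − 1.960) = Φ(1.475) + Φ(-5.395) = 0.9299 + 0.0000 = 0.9299.

Power ≈ 0.930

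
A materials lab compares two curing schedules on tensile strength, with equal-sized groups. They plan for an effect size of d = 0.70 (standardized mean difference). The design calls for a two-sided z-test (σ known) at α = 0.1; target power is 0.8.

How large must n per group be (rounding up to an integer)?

n = 26 per group

Set Φ(δ − 1.645) = 0.8; then δ − 1.645 = Φ⁻¹(0.8) = 0.842, giving δ = 2.486.
(The Φ(−δ − z_{α/2}) term is vanishingly small for δ > 0 and is dropped in the standard sample-size formula.)
δ = d·√(n/2) ⇒ n = 2(δ/d)² = 2 × (2.486 / 0.70)² = 25.23.
Round up to the next whole unit.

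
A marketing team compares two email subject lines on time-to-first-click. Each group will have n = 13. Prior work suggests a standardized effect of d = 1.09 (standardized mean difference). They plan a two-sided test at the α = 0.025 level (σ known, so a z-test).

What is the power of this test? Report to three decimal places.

Power ≈ 0.705

Noncentrality parameter: δ = d·√(n/2) = 1.09 × √(13/2) = 2.7790
Critical value for a two-sided test at α = 0.025: z_{α/2} = 2.241.
Power = Φ(δ − 2.241) + Φ(−δ − 2.241) = Φ(0.538) + Φ(-5.020) = 0.7046 + 0.0000 = 0.7046.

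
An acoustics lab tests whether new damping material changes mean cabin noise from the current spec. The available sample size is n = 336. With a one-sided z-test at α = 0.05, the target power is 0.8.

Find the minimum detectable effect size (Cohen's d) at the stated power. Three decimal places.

Required noncentrality: δ = z_{0.05} + z_{0.20} = 1.645 + 0.842 = 2.486.
δ = d·√n ⇒ d = δ/√n = 2.486/√336 = 0.1356.

d ≈ 0.136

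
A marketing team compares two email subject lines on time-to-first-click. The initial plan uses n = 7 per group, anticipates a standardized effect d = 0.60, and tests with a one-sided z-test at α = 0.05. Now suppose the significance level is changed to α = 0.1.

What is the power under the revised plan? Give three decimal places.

Power ≈ 0.437

δ = d·√(n/2) = 0.60 × √(7/2) = 1.1225 (unchanged). New critical value: z_{0.1} = 1.282.
Revised power = P(Z > 1.282 − δ) = Φ(-0.159) = 0.4368.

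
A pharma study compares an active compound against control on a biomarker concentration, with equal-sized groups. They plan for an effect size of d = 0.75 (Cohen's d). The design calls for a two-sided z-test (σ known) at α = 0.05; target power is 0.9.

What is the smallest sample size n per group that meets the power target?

n = 38 per group

For power 0.9 need Φ(δ − z_{0.025}) = 0.9, so δ = z_{0.025} + z_{0.10} = 1.960 + 1.282 = 3.242.
(Ignoring the negligible lower-tail rejection probability gives the usual closed-form inversion.)
δ = d·√(n/2) ⇒ n = 2(δ/d)² = 2 × (3.242 / 0.75)² = 37.36.
Round up to the next whole unit.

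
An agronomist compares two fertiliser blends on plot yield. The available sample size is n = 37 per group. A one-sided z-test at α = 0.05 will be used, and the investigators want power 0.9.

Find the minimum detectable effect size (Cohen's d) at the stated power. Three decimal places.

d ≈ 0.680

Required noncentrality: δ = z_{0.05} + z_{0.10} = 1.645 + 1.282 = 2.926.
δ = d·√(n/2) ⇒ d = δ/√(n/2) = 2.926/√(37/2) = 0.6804.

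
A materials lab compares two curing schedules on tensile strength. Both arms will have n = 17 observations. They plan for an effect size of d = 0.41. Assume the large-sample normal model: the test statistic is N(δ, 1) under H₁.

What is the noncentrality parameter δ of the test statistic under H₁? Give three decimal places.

The noncentrality parameter scales effect size by the design's sample-size factor: δ = d·√(n/2) = 0.41 × √(17/2) = 1.1953

δ ≈ 1.195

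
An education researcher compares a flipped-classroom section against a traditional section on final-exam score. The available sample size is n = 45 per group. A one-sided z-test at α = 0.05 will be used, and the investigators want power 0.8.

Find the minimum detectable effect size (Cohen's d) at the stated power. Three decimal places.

d ≈ 0.524

Need Φ(δ − 1.645) = 0.8, so δ = 1.645 + 0.842 = 2.486.
δ = d·√(n/2) ⇒ d = δ/√(n/2) = 2.486/√(45/2) = 0.5242.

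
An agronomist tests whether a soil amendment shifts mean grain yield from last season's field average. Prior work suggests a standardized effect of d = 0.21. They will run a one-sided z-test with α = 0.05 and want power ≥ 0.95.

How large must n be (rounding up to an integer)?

For power 0.95 need Φ(δ − z_{0.05}) = 0.95, so δ = z_{0.05} + z_{0.05} = 1.645 + 1.645 = 3.290.
δ = d·√n ⇒ n = (δ/d)² = (3.290 / 0.21)² = 245.40.
Rounding up, n = 246.

n = 246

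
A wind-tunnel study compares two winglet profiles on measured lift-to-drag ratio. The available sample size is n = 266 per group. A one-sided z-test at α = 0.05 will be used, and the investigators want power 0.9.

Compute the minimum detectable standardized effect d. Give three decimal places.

Need Φ(δ − 1.645) = 0.9, so δ = 1.645 + 1.282 = 2.926.
δ = d·√(n/2) ⇒ d = δ/√(n/2) = 2.926/√(266/2) = 0.2538.

d ≈ 0.254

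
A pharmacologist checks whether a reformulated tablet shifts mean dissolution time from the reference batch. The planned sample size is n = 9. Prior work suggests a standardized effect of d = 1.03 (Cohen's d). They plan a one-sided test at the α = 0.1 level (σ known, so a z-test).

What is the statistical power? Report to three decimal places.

Noncentrality parameter: δ = d·√n = 1.03 × √9 = 3.0900
One-sided α = 0.1 → critical value z_{0.1} = 1.282.
Power = P(Z > 1.282 − δ) = Φ(1.808) = 0.9647.

Power ≈ 0.965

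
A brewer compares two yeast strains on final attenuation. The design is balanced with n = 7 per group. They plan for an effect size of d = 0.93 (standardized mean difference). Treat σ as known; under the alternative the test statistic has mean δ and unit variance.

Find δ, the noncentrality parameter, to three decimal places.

δ ≈ 1.740

δ = d·√(n/2) = 0.93 × √(7/2) = 1.7399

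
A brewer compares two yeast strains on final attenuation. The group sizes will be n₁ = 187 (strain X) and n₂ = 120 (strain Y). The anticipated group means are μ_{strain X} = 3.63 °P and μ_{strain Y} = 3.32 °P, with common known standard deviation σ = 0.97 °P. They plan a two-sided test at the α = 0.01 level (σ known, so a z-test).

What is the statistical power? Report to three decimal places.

Standardized effect: d = |μ_{strain X} − μ_{strain Y}| / σ = |3.63 − 3.32| / 0.97 = 0.3196
Noncentrality parameter: δ = d / √(1/n₁ + 1/n₂) = 0.3196 / √(1/187 + 1/120) = 2.7323
Critical value for a two-sided test at α = 0.01: z_{α/2} = 2.576.
Power = Φ(δ − 2.576) + Φ(−δ − 2.576) = Φ(0.156) + Φ(-5.308) = 0.5622 + 0.0000 = 0.5622.

Power ≈ 0.562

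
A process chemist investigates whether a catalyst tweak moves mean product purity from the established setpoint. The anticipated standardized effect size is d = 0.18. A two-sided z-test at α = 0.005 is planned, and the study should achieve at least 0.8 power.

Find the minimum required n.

For power 0.8 need Φ(δ − z_{0.0025}) = 0.8, so δ = z_{0.0025} + z_{0.20} = 2.807 + 0.842 = 3.649.
(For δ > 0 the lower-tail rejection region contributes negligibly to power, so the one-term inversion is standard.)
δ = d·√n ⇒ n = (δ/d)² = (3.649 / 0.18)² = 410.89.
Rounding up, n = 411.

n = 411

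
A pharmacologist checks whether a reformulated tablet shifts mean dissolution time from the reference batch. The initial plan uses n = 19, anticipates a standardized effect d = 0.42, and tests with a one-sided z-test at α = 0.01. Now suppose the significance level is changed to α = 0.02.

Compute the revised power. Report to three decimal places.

Power ≈ 0.412

δ = d·√n = 0.42 × √19 = 1.8307 (unchanged). New critical value: z_{0.02} = 2.054.
Revised power = P(Z > 2.054 − δ) = Φ(-0.223) = 0.4118.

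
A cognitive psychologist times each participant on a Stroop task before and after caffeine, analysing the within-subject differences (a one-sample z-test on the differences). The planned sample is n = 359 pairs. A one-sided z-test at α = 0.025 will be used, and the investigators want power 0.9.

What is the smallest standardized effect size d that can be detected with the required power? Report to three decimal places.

Need Φ(δ − 1.960) = 0.9, so δ = 1.960 + 1.282 = 3.242.
δ = d·√n ⇒ d = δ/√n = 3.242/√359 = 0.1711.

d ≈ 0.171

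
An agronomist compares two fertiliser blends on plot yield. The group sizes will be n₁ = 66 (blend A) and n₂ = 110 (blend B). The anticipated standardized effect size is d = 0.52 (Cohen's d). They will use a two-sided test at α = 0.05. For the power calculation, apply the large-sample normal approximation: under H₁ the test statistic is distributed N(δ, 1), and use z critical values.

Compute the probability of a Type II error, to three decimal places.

Noncentrality parameter: δ = d / √(1/n₁ + 1/n₂) = 0.52 / √(1/66 + 1/110) = 3.3398
Critical value for a two-sided test at α = 0.05: z_{α/2} = 1.960.
Power = Φ(δ − 1.960) + Φ(−δ − 1.960) = Φ(1.380) + Φ(-5.300) = 0.9162 + 0.0000 = 0.9162.
Type II error: β = 1 − power = 1 − 0.9162 = 0.0838.

β ≈ 0.084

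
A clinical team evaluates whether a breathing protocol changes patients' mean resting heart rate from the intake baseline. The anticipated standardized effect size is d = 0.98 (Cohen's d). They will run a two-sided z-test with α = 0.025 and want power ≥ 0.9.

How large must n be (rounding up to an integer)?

n = 13

For power 0.9 need Φ(δ − z_{0.0125}) = 0.9, so δ = z_{0.0125} + z_{0.10} = 2.241 + 1.282 = 3.523.
(The Φ(−δ − z_{α/2}) term is vanishingly small for δ > 0 and is dropped in the standard sample-size formula.)
δ = d·√n ⇒ n = (δ/d)² = (3.523 / 0.98)² = 12.92.
Round up to the next whole unit.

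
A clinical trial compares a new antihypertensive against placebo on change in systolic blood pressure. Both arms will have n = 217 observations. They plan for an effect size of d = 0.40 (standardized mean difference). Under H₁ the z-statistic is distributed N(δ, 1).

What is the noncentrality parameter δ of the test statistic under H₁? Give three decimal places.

δ ≈ 4.167

δ = d·√(n/2) = 0.40 × √(217/2) = 4.1665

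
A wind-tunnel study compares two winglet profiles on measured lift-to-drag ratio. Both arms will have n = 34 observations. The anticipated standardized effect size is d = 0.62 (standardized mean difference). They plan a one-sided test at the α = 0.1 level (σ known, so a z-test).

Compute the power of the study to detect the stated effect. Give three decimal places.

Noncentrality parameter: δ = d·√(n/2) = 0.62 × √(34/2) = 2.5563
One-sided α = 0.1 → critical value z_{0.1} = 1.282.
Power = P(Z > 1.282 − δ) = Φ(1.275) = 0.8988.

Power ≈ 0.899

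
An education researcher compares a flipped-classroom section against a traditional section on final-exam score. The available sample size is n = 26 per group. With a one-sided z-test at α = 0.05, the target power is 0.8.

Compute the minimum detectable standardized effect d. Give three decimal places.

d ≈ 0.690

Required noncentrality: δ = z_{0.05} + z_{0.20} = 1.645 + 0.842 = 2.486.
δ = d·√(n/2) ⇒ d = δ/√(n/2) = 2.486/√(26/2) = 0.6896.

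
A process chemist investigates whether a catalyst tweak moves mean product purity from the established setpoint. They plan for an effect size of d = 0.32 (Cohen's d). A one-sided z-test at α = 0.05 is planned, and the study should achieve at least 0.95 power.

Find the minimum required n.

n = 106

For power 0.95 need Φ(δ − z_{0.05}) = 0.95, so δ = z_{0.05} + z_{0.05} = 1.645 + 1.645 = 3.290.
δ = d·√n ⇒ n = (δ/d)² = (3.290 / 0.32)² = 105.69.
Round up to the next whole unit.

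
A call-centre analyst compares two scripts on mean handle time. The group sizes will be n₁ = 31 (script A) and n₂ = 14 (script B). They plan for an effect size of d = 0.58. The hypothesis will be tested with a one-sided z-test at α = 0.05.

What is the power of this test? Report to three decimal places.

Noncentrality parameter: δ = d / √(1/n₁ + 1/n₂) = 0.58 / √(1/31 + 1/14) = 1.8012
One-sided α = 0.05 → critical value z_{0.05} = 1.645.
Power = P(Z > 1.645 − δ) = Φ(0.156) = 0.5621.

Power ≈ 0.562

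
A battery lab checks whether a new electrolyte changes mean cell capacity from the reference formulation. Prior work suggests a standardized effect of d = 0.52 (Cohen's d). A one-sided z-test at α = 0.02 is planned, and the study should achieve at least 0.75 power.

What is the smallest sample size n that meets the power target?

n = 28

For power 0.75 need Φ(δ − z_{0.02}) = 0.75, so δ = z_{0.02} + z_{0.25} = 2.054 + 0.674 = 2.728.
δ = d·√n ⇒ n = (δ/d)² = (2.728 / 0.52)² = 27.53.
Round up to the next whole unit.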